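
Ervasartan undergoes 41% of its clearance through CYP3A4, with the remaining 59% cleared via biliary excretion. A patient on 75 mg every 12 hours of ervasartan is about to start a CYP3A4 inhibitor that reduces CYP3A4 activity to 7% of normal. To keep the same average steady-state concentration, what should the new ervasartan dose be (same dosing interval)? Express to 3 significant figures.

CYP3A4: 0.41 × 0.07 = 0.0287
Other: 0.59 (unchanged)
CL_new/CL_old = 0.0287 + 0.59 = 0.6187.
Exposure is unchanged when dose changes in proportion to clearance. New dose = 75 mg × 0.6187 = 46.4 mg.

46.4 mg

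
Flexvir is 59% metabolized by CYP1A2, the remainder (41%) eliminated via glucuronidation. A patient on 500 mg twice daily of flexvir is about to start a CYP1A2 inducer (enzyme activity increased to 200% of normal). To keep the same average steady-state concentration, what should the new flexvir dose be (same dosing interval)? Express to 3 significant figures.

795 mg

The CYP1A2 pathway (59% of clearance) rises to 2× activity: 0.59 × 2 = 1.18.
The remaining 41% of clearance is unaffected.
New clearance relative to baseline: 1.18 + 0.41 = 1.59.
Exposure is unchanged when dose changes in proportion to clearance. New dose = 500 mg × 1.59 = 795 mg.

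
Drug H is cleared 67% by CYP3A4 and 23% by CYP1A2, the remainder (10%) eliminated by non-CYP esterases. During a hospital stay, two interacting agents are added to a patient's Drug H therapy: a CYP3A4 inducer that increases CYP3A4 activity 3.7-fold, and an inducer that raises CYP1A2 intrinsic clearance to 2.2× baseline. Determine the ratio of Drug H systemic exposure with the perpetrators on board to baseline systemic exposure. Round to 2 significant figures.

0.32

The CYP3A4 pathway (67% of clearance) increases to 3.7× activity: 0.67 × 3.7 = 2.479.
The CYP1A2 pathway (23% of clearance) increases to 2.2× activity: 0.23 × 2.2 = 0.506.
Non-CYP routes (10%) are unchanged.
Relative clearance = 2.479 + 0.506 + 0.1 = 3.085.
Net systemic exposure ratio = 1 / 3.085 = 0.32.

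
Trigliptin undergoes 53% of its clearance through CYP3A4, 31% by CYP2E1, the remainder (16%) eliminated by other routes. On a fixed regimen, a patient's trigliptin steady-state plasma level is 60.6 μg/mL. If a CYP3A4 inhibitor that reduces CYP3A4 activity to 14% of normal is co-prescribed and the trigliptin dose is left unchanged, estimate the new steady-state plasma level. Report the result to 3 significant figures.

111 μg/mL

CYP3A4: 0.53 × 0.14 = 0.0742
CYP2E1: 0.31 (unchanged)
Other: 0.16 (unchanged)
New clearance relative to baseline: 0.0742 + 0.31 + 0.16 = 0.5442.
Steady-state plasma level ∝ 1/CL, so new value = 60.6 / 0.5442 = 111 μg/mL.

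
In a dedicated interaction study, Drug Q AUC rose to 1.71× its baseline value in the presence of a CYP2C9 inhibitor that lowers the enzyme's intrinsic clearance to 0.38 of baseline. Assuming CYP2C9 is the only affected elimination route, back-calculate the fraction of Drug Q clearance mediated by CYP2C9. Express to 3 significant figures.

CL'/CL = 1 / 1.71 = 0.5848
0.38·fm + (1 − fm) = 0.5848
fm = (0.5848 − 1) / (0.38 − 1) = 0.670

0.670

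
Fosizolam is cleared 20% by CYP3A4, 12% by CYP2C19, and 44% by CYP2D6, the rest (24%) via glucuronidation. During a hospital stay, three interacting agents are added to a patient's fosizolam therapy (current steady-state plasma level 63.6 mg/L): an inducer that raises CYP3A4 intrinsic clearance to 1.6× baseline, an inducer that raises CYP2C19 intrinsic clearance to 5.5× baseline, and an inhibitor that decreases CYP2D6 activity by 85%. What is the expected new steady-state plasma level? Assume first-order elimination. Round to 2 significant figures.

49 mg/L

The CYP3A4 pathway (20% of clearance) increases to 1.6× activity: 0.2 × 1.6 = 0.32.
The CYP2C19 pathway (12% of clearance) increases to 5.5× activity: 0.12 × 5.5 = 0.66.
The CYP2D6 pathway (44% of clearance) falls to 0.15× activity: 0.44 × 0.15 = 0.066.
The remaining 24% of clearance is unaffected.
CL_new/CL_old = 0.32 + 0.66 + 0.066 + 0.24 = 1.286.
New steady-state plasma level = 63.6 / 1.286 = 49 mg/L (concentration scales inversely with clearance).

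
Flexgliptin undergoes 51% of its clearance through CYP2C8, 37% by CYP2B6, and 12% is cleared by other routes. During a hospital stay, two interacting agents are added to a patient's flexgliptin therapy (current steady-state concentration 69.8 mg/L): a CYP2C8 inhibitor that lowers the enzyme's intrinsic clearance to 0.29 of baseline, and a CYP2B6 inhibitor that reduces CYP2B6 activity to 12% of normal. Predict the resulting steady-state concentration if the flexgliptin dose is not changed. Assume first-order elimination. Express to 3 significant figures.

224 mg/L

The CYP2C8 pathway (51% of clearance) drops to 0.29× activity: 0.51 × 0.29 = 0.1479.
The CYP2B6 pathway (37% of clearance) is reduced to 0.12× activity: 0.37 × 0.12 = 0.0444.
Non-CYP routes (12%) are unchanged.
CL_new/CL_old = 0.1479 + 0.0444 + 0.12 = 0.3123.
Dividing the baseline by the relative clearance: 69.8 / 0.3123 = 224 mg/L.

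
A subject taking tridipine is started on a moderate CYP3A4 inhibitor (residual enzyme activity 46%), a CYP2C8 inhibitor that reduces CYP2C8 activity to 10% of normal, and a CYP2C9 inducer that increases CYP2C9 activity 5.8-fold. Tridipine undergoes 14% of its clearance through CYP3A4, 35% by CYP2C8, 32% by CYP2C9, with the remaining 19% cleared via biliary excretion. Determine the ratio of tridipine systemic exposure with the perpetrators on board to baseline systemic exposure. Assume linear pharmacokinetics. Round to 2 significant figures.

The CYP3A4 pathway (14% of clearance) drops to 0.46× activity: 0.14 × 0.46 = 0.0644.
The CYP2C8 pathway (35% of clearance) falls to 0.1× activity: 0.35 × 0.1 = 0.035.
The CYP2C9 pathway (32% of clearance) increases to 5.8× activity: 0.32 × 5.8 = 1.856.
The remaining 19% of clearance is unaffected.
Relative clearance = 0.0644 + 0.035 + 1.856 + 0.19 = 2.1454.
Because systemic exposure varies inversely with clearance, the combined effect is 1 / 2.1454 = 0.47.

0.47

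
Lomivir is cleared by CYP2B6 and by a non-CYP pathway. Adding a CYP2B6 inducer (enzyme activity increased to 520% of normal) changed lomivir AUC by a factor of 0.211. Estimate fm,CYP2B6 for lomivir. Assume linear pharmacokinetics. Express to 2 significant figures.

CL'/CL = 1 / 0.211 = 4.739
5.2·fm + (1 − fm) = 4.739
fm = (4.739 − 1) / (5.2 − 1) = 0.89

0.89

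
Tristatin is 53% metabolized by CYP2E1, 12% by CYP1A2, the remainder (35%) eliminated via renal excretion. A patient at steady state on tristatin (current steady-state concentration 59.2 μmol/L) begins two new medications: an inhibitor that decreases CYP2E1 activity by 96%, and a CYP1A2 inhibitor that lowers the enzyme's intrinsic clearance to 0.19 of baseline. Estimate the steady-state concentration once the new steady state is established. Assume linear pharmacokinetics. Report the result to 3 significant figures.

150 μmol/L

The CYP2E1 pathway (53% of clearance) is reduced to 0.04× activity: 0.53 × 0.04 = 0.0212.
The CYP1A2 pathway (12% of clearance) falls to 0.19× activity: 0.12 × 0.19 = 0.0228.
The remaining 35% of clearance is unaffected.
Relative clearance = 0.0212 + 0.0228 + 0.35 = 0.394.
New steady-state concentration = 59.2 / 0.394 = 150 μmol/L (concentration scales inversely with clearance).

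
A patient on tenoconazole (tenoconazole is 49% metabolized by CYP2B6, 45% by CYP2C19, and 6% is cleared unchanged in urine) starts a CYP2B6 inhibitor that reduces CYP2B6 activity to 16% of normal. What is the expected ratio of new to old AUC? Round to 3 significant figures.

1.70

The CYP2B6 pathway (49% of clearance) falls to 0.16× activity: 0.49 × 0.16 = 0.0784.
CYP2C19 (45%) and the residual 6% are unaffected.
CL_new/CL_old = 0.0784 + 0.45 + 0.06 = 0.5884.
AUC ratio = CL_old/CL_new = 1 / 0.5884 = 1.70.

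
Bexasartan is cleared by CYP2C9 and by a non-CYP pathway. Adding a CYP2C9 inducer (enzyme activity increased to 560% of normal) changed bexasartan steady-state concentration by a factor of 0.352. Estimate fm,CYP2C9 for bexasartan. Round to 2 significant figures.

CL'/CL = 1 / 0.352 = 2.841
5.6·fm + (1 − fm) = 2.841
fm = (2.841 − 1) / (5.6 − 1) = 0.40

0.40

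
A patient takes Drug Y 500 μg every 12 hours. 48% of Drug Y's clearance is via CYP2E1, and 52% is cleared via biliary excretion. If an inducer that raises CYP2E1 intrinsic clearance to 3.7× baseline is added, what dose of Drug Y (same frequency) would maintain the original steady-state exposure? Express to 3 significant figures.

1.15 × 10³ μg

The CYP2E1 pathway (48% of clearance) rises to 3.7× activity: 0.48 × 3.7 = 1.776.
Non-CYP routes (52%) are unchanged.
CL_new/CL_old = 1.776 + 0.52 = 2.296.
To maintain the same steady-state level, dose must scale with clearance: new dose = 500 × 2.296 = 1.15 × 10³ μg.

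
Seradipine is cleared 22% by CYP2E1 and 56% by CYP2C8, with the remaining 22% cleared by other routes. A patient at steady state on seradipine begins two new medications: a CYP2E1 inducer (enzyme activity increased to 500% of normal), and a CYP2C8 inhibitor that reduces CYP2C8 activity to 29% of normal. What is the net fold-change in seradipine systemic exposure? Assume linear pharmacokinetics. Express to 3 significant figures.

The CYP2E1 pathway (22% of clearance) is boosted to 5× activity: 0.22 × 5 = 1.1.
The CYP2C8 pathway (56% of clearance) falls to 0.29× activity: 0.56 × 0.29 = 0.1624.
The remaining 22% of clearance is unaffected.
CL_new/CL_old = 1.1 + 0.1624 + 0.22 = 1.4824.
Systemic exposure ∝ 1/CL: fold-change = 1 / 1.4824 = 0.675.

0.675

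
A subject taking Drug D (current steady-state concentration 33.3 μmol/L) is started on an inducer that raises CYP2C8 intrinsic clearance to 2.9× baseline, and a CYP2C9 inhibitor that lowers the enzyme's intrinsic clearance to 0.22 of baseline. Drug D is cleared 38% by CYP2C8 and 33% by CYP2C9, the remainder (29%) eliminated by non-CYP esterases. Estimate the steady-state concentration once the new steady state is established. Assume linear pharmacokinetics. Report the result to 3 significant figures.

The CYP2C8 pathway (38% of clearance) rises to 2.9× activity: 0.38 × 2.9 = 1.102.
The CYP2C9 pathway (33% of clearance) falls to 0.22× activity: 0.33 × 0.22 = 0.0726.
The remaining 29% of clearance is unaffected.
New clearance relative to baseline: 1.102 + 0.0726 + 0.29 = 1.4646.
Dividing the baseline by the relative clearance: 33.3 / 1.4646 = 22.7 μmol/L.

22.7 μmol/L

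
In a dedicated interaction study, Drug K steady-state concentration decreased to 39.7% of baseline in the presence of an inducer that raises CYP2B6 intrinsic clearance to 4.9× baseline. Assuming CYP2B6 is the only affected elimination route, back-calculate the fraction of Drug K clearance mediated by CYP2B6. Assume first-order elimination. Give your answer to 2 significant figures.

0.39

Let x = fm,CYP2B6. Because steady-state concentration ∝ 1/CL, relative clearance rose to 1/0.397 = 2.519.
Setting x·4.9 + (1 − x) = 2.519 and solving: x = (2.519 − 1)/(4.9 − 1) = 0.39.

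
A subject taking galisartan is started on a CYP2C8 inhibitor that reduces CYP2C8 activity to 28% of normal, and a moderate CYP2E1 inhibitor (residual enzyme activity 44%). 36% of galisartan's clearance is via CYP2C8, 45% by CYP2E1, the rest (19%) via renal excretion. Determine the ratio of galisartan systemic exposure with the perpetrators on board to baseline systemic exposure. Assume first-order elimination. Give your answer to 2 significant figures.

The CYP2C8 pathway (36% of clearance) drops to 0.28× activity: 0.36 × 0.28 = 0.1008.
The CYP2E1 pathway (45% of clearance) is reduced to 0.44× activity: 0.45 × 0.44 = 0.198.
Non-CYP routes (19%) are unchanged.
New clearance relative to baseline: 0.1008 + 0.198 + 0.19 = 0.4888.
Because systemic exposure varies inversely with clearance, the combined effect is 1 / 0.4888 = 2.0.

2.0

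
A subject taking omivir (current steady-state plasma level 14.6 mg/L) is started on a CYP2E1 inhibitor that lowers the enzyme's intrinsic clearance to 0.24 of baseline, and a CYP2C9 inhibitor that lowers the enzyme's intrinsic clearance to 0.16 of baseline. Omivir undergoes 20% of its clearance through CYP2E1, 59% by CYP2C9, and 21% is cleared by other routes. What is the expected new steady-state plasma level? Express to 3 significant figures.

The CYP2E1 pathway (20% of clearance) is reduced to 0.24× activity: 0.2 × 0.24 = 0.048.
The CYP2C9 pathway (59% of clearance) is reduced to 0.16× activity: 0.59 × 0.16 = 0.0944.
The remaining 21% of clearance is unaffected.
CL_new/CL_old = 0.048 + 0.0944 + 0.21 = 0.3524.
Dividing the baseline by the relative clearance: 14.6 / 0.3524 = 41.4 mg/L.

41.4 mg/L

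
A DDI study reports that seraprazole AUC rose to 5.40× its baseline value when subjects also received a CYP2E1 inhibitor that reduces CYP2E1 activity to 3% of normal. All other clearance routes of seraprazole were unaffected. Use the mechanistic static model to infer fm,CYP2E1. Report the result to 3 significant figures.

0.840

Let fm be the CYP2E1 fraction. New clearance relative to baseline = fm × 0.03 + (1 − fm).
AUC ratio = 1 / (new CL fraction), so new CL fraction = 1 / 5.40 = 0.1852.
fm × 0.03 + 1 − fm = 0.1852  ⇒  fm × (0.03 − 1) = −0.8148  ⇒  fm = 0.840.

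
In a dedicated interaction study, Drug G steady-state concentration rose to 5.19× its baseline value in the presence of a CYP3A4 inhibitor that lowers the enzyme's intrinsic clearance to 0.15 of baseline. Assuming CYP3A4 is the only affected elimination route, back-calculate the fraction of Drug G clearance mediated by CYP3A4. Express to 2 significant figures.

0.95

Write x for the fraction cleared via CYP3A4. The observed steady-state concentration change means clearance fell to 1/5.19 = 0.1927 of baseline.
Setting x·0.15 + (1 − x) = 0.1927 and solving: x = (0.1927 − 1)/(0.15 − 1) = 0.95.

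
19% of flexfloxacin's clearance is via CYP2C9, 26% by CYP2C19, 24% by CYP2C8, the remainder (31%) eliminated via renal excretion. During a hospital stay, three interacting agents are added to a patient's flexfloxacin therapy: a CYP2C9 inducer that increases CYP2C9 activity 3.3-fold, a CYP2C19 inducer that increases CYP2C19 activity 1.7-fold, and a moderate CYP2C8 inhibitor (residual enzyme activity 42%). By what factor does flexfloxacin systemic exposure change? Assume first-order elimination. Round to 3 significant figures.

0.676

The CYP2C9 pathway (19% of clearance) increases to 3.3× activity: 0.19 × 3.3 = 0.627.
The CYP2C19 pathway (26% of clearance) rises to 1.7× activity: 0.26 × 1.7 = 0.442.
The CYP2C8 pathway (24% of clearance) falls to 0.42× activity: 0.24 × 0.42 = 0.1008.
The remaining 31% of clearance is unaffected.
New clearance relative to baseline: 0.627 + 0.442 + 0.1008 + 0.31 = 1.4798.
Because systemic exposure varies inversely with clearance, the combined effect is 1 / 1.4798 = 0.676.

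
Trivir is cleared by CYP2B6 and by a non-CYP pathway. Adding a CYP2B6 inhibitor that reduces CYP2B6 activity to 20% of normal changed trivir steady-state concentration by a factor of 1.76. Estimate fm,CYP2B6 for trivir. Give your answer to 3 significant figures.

Call the CYP2B6 fraction fm. After the interaction, CL_new/CL_old = fm × 0.2 + (1 − fm).
Steady-state concentration ratio = 1 / (new CL fraction), so new CL fraction = 1 / 1.76 = 0.5682.
fm × 0.2 + 1 − fm = 0.5682  ⇒  fm × (0.2 − 1) = −0.4318  ⇒  fm = 0.540.

0.540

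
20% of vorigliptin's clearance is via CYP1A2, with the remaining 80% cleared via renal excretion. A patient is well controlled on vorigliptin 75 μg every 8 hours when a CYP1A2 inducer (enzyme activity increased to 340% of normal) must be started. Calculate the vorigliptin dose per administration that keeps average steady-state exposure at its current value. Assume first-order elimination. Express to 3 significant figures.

111 μg

The CYP1A2 pathway (20% of clearance) is boosted to 3.4× activity: 0.2 × 3.4 = 0.68.
The remaining 80% of clearance is unaffected.
Relative clearance = 0.68 + 0.8 = 1.48.
To maintain the same steady-state level, dose must scale with clearance: new dose = 75 × 1.48 = 111 μg.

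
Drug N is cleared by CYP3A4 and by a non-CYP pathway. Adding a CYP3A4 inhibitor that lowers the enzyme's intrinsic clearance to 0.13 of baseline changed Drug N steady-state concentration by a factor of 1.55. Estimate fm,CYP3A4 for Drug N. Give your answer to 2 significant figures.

0.41

CL'/CL = 1 / 1.55 = 0.6452
0.13·fm + (1 − fm) = 0.6452
fm = (0.6452 − 1) / (0.13 − 1) = 0.41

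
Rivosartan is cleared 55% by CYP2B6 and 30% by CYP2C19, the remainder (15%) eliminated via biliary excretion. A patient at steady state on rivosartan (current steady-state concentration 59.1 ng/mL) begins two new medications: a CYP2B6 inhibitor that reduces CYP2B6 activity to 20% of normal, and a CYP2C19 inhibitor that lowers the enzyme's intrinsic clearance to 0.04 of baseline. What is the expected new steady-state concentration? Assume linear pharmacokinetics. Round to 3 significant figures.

217 ng/mL

The CYP2B6 pathway (55% of clearance) falls to 0.2× activity: 0.55 × 0.2 = 0.11.
The CYP2C19 pathway (30% of clearance) falls to 0.04× activity: 0.3 × 0.04 = 0.012.
The remaining 15% of clearance is unaffected.
Relative clearance = 0.11 + 0.012 + 0.15 = 0.272.
Dividing the baseline by the relative clearance: 59.1 / 0.272 = 217 ng/mL.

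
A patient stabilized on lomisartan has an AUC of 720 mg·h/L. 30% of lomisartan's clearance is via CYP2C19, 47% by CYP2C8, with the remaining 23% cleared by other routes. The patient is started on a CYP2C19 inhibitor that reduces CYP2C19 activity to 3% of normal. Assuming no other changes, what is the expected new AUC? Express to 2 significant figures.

1.0 × 10³ mg·h/L

The CYP2C19 pathway (30% of clearance) falls to 0.03× activity: 0.3 × 0.03 = 0.009.
CYP2C8 (47%) and the residual 23% are unaffected.
New clearance relative to baseline: 0.009 + 0.47 + 0.23 = 0.709.
With dosing unchanged, AUC scales as 1/CL: 720 / 0.709 = 1.0 × 10³ mg·h/L.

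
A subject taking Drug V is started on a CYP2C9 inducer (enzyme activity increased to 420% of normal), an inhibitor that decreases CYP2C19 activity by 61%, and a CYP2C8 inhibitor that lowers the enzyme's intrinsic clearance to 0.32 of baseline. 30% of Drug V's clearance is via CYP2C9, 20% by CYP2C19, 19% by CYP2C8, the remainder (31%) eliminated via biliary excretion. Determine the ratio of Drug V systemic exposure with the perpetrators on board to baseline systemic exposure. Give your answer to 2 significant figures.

CYP2C9: 0.3 × 4.2 = 1.26
CYP2C19: 0.2 × 0.39 = 0.078
CYP2C8: 0.19 × 0.32 = 0.0608
Other: 0.31 (unchanged)
CL_new/CL_old = 1.26 + 0.078 + 0.0608 + 0.31 = 1.7088.
Net systemic exposure ratio = 1 / 1.7088 = 0.59.

0.59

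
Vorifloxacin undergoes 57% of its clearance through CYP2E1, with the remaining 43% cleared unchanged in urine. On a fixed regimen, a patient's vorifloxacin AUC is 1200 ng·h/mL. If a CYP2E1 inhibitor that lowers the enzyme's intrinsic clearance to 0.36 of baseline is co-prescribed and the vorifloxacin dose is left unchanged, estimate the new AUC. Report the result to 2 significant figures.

The CYP2E1 pathway (57% of clearance) drops to 0.36× activity: 0.57 × 0.36 = 0.2052.
Non-CYP routes (43%) are unchanged.
New clearance relative to baseline: 0.2052 + 0.43 = 0.6352.
New AUC = baseline ÷ relative clearance = 1200 / 0.6352 = 1.9 × 10³ ng·h/mL.

1.9 × 10³ ng·h/mL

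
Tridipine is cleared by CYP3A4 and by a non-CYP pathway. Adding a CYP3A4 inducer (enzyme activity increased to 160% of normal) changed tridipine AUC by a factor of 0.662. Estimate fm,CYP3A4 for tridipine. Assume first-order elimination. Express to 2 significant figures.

0.85

Write x for the fraction cleared via CYP3A4. The observed AUC change means clearance rose to 1/0.662 = 1.511 of baseline.
Only the CYP3A4 route changed, so 1.511 = x·1.6 + (1 − x), giving x = 0.85.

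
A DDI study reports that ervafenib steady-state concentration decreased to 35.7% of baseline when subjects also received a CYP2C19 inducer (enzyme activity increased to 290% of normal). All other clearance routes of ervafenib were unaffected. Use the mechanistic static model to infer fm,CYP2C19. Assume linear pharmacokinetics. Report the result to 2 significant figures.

Call the CYP2C19 fraction fm. After the interaction, CL_new/CL_old = fm × 2.9 + (1 − fm).
Steady-state concentration ratio = 1 / (new CL fraction), so new CL fraction = 1 / 0.357 = 2.801.
fm × 2.9 + 1 − fm = 2.801  ⇒  fm × (2.9 − 1) = 1.801  ⇒  fm = 0.95.

0.95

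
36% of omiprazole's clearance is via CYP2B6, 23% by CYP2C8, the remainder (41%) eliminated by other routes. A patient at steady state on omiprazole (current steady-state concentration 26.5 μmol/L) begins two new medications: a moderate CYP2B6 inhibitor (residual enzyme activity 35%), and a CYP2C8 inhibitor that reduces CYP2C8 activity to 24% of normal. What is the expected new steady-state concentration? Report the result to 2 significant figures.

The CYP2B6 pathway (36% of clearance) drops to 0.35× activity: 0.36 × 0.35 = 0.126.
The CYP2C8 pathway (23% of clearance) falls to 0.24× activity: 0.23 × 0.24 = 0.0552.
Non-CYP routes (41%) are unchanged.
New clearance relative to baseline: 0.126 + 0.0552 + 0.41 = 0.5912.
New steady-state concentration = 26.5 / 0.5912 = 45 μmol/L (concentration scales inversely with clearance).

45 μmol/L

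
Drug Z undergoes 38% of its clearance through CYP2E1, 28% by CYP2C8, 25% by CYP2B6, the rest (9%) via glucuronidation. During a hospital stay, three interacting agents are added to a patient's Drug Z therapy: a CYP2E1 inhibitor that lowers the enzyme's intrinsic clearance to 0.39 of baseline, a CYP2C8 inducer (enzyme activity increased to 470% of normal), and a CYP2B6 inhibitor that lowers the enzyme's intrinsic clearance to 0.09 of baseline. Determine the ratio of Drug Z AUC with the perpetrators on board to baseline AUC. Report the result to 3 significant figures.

0.634

CYP2E1: 0.38 × 0.39 = 0.1482
CYP2C8: 0.28 × 4.7 = 1.316
CYP2B6: 0.25 × 0.09 = 0.0225
Other: 0.09 (unchanged)
CL_new/CL_old = 0.1482 + 1.316 + 0.0225 + 0.09 = 1.5767.
AUC ∝ 1/CL: fold-change = 1 / 1.5767 = 0.634.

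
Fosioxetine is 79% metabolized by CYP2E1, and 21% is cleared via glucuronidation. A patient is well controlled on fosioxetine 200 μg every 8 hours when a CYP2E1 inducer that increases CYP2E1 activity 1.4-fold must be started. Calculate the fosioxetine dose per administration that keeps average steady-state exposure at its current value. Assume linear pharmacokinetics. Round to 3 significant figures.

CYP2E1: 0.79 × 1.4 = 1.106
Other: 0.21 (unchanged)
New clearance relative to baseline: 1.106 + 0.21 = 1.316.
Css,avg = (dose rate)/CL, so holding Css fixed requires dose ∝ CL: 200 × 1.316 = 263 μg.

263 μg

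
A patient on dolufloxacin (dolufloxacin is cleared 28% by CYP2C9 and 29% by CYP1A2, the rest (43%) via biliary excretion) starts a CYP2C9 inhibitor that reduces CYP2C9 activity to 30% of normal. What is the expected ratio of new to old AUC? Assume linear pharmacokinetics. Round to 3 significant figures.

1.24

The CYP2C9 pathway (28% of clearance) drops to 0.3× activity: 0.28 × 0.3 = 0.084.
CYP1A2 (29%) and the residual 43% are unaffected.
New clearance relative to baseline: 0.084 + 0.29 + 0.43 = 0.804.
Since AUC ∝ 1/CL, the ratio is 1 / 0.804 = 1.24.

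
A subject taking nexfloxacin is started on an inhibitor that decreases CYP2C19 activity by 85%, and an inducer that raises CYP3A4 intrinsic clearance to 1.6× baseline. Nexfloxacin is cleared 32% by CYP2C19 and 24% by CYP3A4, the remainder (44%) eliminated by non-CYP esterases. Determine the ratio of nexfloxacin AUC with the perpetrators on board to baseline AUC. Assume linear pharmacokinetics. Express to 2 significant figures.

1.1

The CYP2C19 pathway (32% of clearance) drops to 0.15× activity: 0.32 × 0.15 = 0.048.
The CYP3A4 pathway (24% of clearance) is boosted to 1.6× activity: 0.24 × 1.6 = 0.384.
The remaining 44% of clearance is unaffected.
New clearance relative to baseline: 0.048 + 0.384 + 0.44 = 0.872.
Because AUC varies inversely with clearance, the combined effect is 1 / 0.872 = 1.1.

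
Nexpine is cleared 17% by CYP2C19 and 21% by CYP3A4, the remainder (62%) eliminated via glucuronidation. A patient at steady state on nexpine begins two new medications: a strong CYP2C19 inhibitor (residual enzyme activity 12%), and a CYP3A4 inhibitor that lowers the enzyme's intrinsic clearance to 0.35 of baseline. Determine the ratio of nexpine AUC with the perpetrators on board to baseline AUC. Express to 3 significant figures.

The CYP2C19 pathway (17% of clearance) is reduced to 0.12× activity: 0.17 × 0.12 = 0.0204.
The CYP3A4 pathway (21% of clearance) falls to 0.35× activity: 0.21 × 0.35 = 0.0735.
The remaining 62% of clearance is unaffected.
CL_new/CL_old = 0.0204 + 0.0735 + 0.62 = 0.7139.
Because AUC varies inversely with clearance, the combined effect is 1 / 0.7139 = 1.40.

1.40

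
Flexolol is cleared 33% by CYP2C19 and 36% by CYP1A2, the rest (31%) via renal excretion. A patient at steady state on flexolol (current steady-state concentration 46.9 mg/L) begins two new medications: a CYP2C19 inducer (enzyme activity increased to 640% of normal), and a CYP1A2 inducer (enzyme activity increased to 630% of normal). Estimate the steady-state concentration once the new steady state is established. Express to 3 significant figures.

CYP2C19: 0.33 × 6.4 = 2.112
CYP1A2: 0.36 × 6.3 = 2.268
Other: 0.31 (unchanged)
New clearance relative to baseline: 2.112 + 2.268 + 0.31 = 4.69.
Steady-state concentration ∝ 1/CL: new value = 46.9 / 4.69 = 10.0 mg/L.

10.0 mg/L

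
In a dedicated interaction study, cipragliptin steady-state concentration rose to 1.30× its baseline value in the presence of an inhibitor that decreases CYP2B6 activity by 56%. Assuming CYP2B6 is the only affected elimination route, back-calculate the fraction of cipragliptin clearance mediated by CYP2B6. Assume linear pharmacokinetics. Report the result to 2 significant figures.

0.41

Let x = fm,CYP2B6. Because steady-state concentration ∝ 1/CL, relative clearance fell to 1/1.30 = 0.7692.
Setting x·0.44 + (1 − x) = 0.7692 and solving: x = (0.7692 − 1)/(0.44 − 1) = 0.41.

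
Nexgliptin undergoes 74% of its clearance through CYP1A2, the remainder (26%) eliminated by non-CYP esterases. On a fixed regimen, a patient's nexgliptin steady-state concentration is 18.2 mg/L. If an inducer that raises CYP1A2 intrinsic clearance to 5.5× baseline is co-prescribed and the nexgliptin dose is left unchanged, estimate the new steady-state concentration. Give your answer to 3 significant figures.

4.20 mg/L

CYP1A2: 0.74 × 5.5 = 4.07
Other: 0.26 (unchanged)
New clearance relative to baseline: 4.07 + 0.26 = 4.33.
With dosing unchanged, steady-state concentration scales as 1/CL: 18.2 / 4.33 = 4.20 mg/L.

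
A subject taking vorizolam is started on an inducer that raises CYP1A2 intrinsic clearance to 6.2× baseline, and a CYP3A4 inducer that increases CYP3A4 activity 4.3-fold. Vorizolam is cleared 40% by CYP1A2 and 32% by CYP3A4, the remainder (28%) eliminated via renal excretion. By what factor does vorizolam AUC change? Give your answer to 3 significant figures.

CYP1A2: 0.4 × 6.2 = 2.48
CYP3A4: 0.32 × 4.3 = 1.376
Other: 0.28 (unchanged)
New clearance relative to baseline: 2.48 + 1.376 + 0.28 = 4.136.
Because AUC varies inversely with clearance, the combined effect is 1 / 4.136 = 0.242.

0.242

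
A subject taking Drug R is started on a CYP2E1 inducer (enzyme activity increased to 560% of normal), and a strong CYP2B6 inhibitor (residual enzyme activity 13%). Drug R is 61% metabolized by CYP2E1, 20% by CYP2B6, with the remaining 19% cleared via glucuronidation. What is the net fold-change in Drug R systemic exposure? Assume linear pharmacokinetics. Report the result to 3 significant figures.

The CYP2E1 pathway (61% of clearance) is boosted to 5.6× activity: 0.61 × 5.6 = 3.416.
The CYP2B6 pathway (20% of clearance) drops to 0.13× activity: 0.2 × 0.13 = 0.026.
Non-CYP routes (19%) are unchanged.
Relative clearance = 3.416 + 0.026 + 0.19 = 3.632.
Systemic exposure ∝ 1/CL: fold-change = 1 / 3.632 = 0.275.

0.275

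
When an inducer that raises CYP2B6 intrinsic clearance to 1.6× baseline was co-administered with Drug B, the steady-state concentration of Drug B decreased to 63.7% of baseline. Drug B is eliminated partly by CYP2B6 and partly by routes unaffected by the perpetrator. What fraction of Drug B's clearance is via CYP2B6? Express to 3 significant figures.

Call the CYP2B6 fraction fm. After the interaction, CL_new/CL_old = fm × 1.6 + (1 − fm).
Steady-state concentration ratio = 1 / (new CL fraction), so new CL fraction = 1 / 0.637 = 1.57.
fm × 1.6 + 1 − fm = 1.57  ⇒  fm × (1.6 − 1) = 0.5699  ⇒  fm = 0.950.

0.950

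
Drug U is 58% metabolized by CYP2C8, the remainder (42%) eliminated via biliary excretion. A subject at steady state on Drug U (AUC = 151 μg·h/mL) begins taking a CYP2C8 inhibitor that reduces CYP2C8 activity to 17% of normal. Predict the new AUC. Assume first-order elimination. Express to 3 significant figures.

291 μg·h/mL

The CYP2C8 pathway (58% of clearance) drops to 0.17× activity: 0.58 × 0.17 = 0.0986.
Non-CYP routes (42%) are unchanged.
Relative clearance = 0.0986 + 0.42 = 0.5186.
AUC ∝ 1/CL, so new value = 151 / 0.5186 = 291 μg·h/mL.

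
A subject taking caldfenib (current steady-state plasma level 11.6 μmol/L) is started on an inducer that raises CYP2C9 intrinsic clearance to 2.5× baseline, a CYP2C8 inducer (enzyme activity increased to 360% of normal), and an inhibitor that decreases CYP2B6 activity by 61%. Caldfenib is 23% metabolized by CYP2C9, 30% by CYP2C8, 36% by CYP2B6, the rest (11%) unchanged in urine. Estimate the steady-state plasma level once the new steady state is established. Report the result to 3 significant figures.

6.09 μmol/L

The CYP2C9 pathway (23% of clearance) is boosted to 2.5× activity: 0.23 × 2.5 = 0.575.
The CYP2C8 pathway (30% of clearance) is boosted to 3.6× activity: 0.3 × 3.6 = 1.08.
The CYP2B6 pathway (36% of clearance) falls to 0.39× activity: 0.36 × 0.39 = 0.1404.
Non-CYP routes (11%) are unchanged.
New clearance relative to baseline: 0.575 + 1.08 + 0.1404 + 0.11 = 1.9054.
New steady-state plasma level = 11.6 / 1.9054 = 6.09 μmol/L (concentration scales inversely with clearance).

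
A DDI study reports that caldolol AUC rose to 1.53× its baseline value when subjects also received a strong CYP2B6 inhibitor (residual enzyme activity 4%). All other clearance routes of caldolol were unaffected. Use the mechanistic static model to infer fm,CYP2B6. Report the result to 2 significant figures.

0.36

Write x for the fraction cleared via CYP2B6. The observed AUC change means clearance fell to 1/1.53 = 0.6536 of baseline.
Setting x·0.04 + (1 − x) = 0.6536 and solving: x = (0.6536 − 1)/(0.04 − 1) = 0.36.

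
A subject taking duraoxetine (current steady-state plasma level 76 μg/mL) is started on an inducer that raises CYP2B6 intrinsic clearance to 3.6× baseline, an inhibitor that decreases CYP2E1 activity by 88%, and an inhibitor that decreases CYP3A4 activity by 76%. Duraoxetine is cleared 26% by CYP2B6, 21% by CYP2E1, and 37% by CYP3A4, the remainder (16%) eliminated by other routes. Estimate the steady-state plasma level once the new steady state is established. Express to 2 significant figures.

63 μg/mL

The CYP2B6 pathway (26% of clearance) is boosted to 3.6× activity: 0.26 × 3.6 = 0.936.
The CYP2E1 pathway (21% of clearance) is reduced to 0.12× activity: 0.21 × 0.12 = 0.0252.
The CYP3A4 pathway (37% of clearance) falls to 0.24× activity: 0.37 × 0.24 = 0.0888.
The remaining 16% of clearance is unaffected.
CL_new/CL_old = 0.936 + 0.0252 + 0.0888 + 0.16 = 1.21.
Dividing the baseline by the relative clearance: 76 / 1.21 = 63 μg/mL.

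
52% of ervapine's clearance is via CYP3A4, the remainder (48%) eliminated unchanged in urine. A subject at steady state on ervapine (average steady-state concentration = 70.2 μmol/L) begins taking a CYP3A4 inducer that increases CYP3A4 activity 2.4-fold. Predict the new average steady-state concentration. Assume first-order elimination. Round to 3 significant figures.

40.6 μmol/L

CYP3A4: 0.52 × 2.4 = 1.248
Other: 0.48 (unchanged)
CL_new/CL_old = 1.248 + 0.48 = 1.728.
With dosing unchanged, average steady-state concentration scales as 1/CL: 70.2 / 1.728 = 40.6 μmol/L.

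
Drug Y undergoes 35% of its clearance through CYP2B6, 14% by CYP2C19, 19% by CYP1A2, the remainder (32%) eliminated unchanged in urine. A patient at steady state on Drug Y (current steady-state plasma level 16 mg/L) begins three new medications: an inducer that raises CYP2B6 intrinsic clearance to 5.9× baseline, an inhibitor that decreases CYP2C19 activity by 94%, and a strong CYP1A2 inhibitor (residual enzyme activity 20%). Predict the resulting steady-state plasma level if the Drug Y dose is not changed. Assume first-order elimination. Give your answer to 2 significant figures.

6.6 mg/L

The CYP2B6 pathway (35% of clearance) increases to 5.9× activity: 0.35 × 5.9 = 2.065.
The CYP2C19 pathway (14% of clearance) drops to 0.06× activity: 0.14 × 0.06 = 0.0084.
The CYP1A2 pathway (19% of clearance) drops to 0.2× activity: 0.19 × 0.2 = 0.038.
The remaining 32% of clearance is unaffected.
New clearance relative to baseline: 2.065 + 0.0084 + 0.038 + 0.32 = 2.4314.
New steady-state plasma level = 16 / 2.4314 = 6.6 mg/L (concentration scales inversely with clearance).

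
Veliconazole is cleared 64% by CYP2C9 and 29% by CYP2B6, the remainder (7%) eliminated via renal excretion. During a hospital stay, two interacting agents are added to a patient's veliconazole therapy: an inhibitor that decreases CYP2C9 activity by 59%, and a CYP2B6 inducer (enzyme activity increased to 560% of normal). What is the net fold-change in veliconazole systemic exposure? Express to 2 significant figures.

The CYP2C9 pathway (64% of clearance) is reduced to 0.41× activity: 0.64 × 0.41 = 0.2624.
The CYP2B6 pathway (29% of clearance) rises to 5.6× activity: 0.29 × 5.6 = 1.624.
The remaining 7% of clearance is unaffected.
New clearance relative to baseline: 0.2624 + 1.624 + 0.07 = 1.9564.
Because systemic exposure varies inversely with clearance, the combined effect is 1 / 1.9564 = 0.51.

0.51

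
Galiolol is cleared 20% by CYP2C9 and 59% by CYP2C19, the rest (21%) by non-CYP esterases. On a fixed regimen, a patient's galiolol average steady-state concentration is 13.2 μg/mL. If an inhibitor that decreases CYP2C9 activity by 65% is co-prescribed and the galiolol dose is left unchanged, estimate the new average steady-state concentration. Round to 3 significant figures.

15.2 μg/mL

CYP2C9: 0.2 × 0.35 = 0.07
CYP2C19: 0.59 (unchanged)
Other: 0.21 (unchanged)
New clearance relative to baseline: 0.07 + 0.59 + 0.21 = 0.87.
New average steady-state concentration = baseline ÷ relative clearance = 13.2 / 0.87 = 15.2 μg/mL.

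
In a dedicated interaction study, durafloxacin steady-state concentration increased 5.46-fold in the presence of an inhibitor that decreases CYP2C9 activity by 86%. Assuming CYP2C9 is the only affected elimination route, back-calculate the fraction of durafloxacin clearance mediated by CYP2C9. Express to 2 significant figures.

0.95

Write x for the fraction cleared via CYP2C9. The observed steady-state concentration change means clearance fell to 1/5.46 = 0.1832 of baseline.
Only the CYP2C9 route changed, so 0.1832 = x·0.14 + (1 − x), giving x = 0.95.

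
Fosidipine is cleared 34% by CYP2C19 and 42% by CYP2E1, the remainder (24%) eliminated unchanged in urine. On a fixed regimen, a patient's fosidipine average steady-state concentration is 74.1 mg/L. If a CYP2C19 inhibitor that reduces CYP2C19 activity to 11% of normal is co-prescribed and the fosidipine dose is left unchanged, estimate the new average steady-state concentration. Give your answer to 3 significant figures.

106 mg/L

The CYP2C19 pathway (34% of clearance) drops to 0.11× activity: 0.34 × 0.11 = 0.0374.
CYP2E1 (42%) and the residual 24% are unaffected.
New clearance relative to baseline: 0.0374 + 0.42 + 0.24 = 0.6974.
With dosing unchanged, average steady-state concentration scales as 1/CL: 74.1 / 0.6974 = 106 mg/L.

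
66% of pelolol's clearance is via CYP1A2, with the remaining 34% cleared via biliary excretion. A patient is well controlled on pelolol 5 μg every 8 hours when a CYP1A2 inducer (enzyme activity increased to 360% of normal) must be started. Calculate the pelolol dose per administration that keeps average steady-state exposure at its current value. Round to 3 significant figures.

CYP1A2: 0.66 × 3.6 = 2.376
Other: 0.34 (unchanged)
CL_new/CL_old = 2.376 + 0.34 = 2.716.
Exposure is unchanged when dose changes in proportion to clearance. New dose = 5 μg × 2.716 = 13.6 μg.

13.6 μg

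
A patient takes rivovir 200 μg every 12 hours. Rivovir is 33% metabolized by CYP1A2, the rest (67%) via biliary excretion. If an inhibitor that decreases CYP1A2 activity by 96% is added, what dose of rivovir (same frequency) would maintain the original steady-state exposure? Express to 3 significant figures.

The CYP1A2 pathway (33% of clearance) is reduced to 0.04× activity: 0.33 × 0.04 = 0.0132.
Non-CYP routes (67%) are unchanged.
CL_new/CL_old = 0.0132 + 0.67 = 0.6832.
Css,avg = (dose rate)/CL, so holding Css fixed requires dose ∝ CL: 200 × 0.6832 = 137 μg.

137 μg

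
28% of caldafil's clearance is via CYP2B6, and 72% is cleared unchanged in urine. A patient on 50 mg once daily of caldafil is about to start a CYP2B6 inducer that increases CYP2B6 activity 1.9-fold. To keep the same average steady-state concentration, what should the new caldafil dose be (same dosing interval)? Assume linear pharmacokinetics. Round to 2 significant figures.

63 mg

CYP2B6: 0.28 × 1.9 = 0.532
Other: 0.72 (unchanged)
CL_new/CL_old = 0.532 + 0.72 = 1.252.
Exposure is unchanged when dose changes in proportion to clearance. New dose = 50 mg × 1.252 = 63 mg.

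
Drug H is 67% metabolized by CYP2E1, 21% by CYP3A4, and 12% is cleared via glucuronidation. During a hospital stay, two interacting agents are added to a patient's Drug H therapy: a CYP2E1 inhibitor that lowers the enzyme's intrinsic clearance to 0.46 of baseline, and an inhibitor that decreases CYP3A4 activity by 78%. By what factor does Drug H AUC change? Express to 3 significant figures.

The CYP2E1 pathway (67% of clearance) drops to 0.46× activity: 0.67 × 0.46 = 0.3082.
The CYP3A4 pathway (21% of clearance) falls to 0.22× activity: 0.21 × 0.22 = 0.0462.
The remaining 12% of clearance is unaffected.
CL_new/CL_old = 0.3082 + 0.0462 + 0.12 = 0.4744.
Because AUC varies inversely with clearance, the combined effect is 1 / 0.4744 = 2.11.

2.11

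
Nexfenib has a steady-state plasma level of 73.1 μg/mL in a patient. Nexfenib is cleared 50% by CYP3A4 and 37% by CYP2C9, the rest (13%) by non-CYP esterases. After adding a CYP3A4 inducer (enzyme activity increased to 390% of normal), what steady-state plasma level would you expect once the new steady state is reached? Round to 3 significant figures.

The CYP3A4 pathway (50% of clearance) rises to 3.9× activity: 0.5 × 3.9 = 1.95.
CYP2C9 (37%) and the residual 13% are unaffected.
CL_new/CL_old = 1.95 + 0.37 + 0.13 = 2.45.
With dosing unchanged, steady-state plasma level scales as 1/CL: 73.1 / 2.45 = 29.8 μg/mL.

29.8 μg/mL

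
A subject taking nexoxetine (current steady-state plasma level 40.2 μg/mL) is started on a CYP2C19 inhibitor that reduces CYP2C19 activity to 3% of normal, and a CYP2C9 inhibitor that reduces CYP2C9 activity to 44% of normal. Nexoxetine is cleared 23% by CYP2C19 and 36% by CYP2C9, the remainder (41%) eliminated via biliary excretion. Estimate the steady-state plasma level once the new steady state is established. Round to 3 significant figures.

CYP2C19: 0.23 × 0.03 = 0.0069
CYP2C9: 0.36 × 0.44 = 0.1584
Other: 0.41 (unchanged)
New clearance relative to baseline: 0.0069 + 0.1584 + 0.41 = 0.5753.
Steady-state plasma level ∝ 1/CL: new value = 40.2 / 0.5753 = 69.9 μg/mL.

69.9 μg/mL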